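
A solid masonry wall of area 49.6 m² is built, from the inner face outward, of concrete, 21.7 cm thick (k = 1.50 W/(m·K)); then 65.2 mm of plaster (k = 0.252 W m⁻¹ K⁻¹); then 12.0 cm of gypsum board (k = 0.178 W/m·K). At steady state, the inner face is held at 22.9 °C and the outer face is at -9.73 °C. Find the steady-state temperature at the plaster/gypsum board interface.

Series thermal resistances, inner to outer:
  R_concrete = L/(kA) = 0.217/(1.50·49.6) = 0.002917 K/W
  R_plaster = L/(kA) = 0.0652/(0.252·49.6) = 0.005216 K/W
  R_gypsum board = L/(kA) = 0.120/(0.178·49.6) = 0.01359 K/W
ΣR = 0.002917 + 0.005216 + 0.01359 = 0.02172 K/W
Q = ΔT/ΣR = (22.9 °C − -9.73 °C)/0.02172 = 1502 W
From the inner boundary to the plaster/gypsum board interface, ΣR_partial = 0.008133 K/W.
T_interface = T_in − Q·ΣR_partial = 22.9 °C − (1502)(0.008133) = 10.7 °C

T = 10.7 °C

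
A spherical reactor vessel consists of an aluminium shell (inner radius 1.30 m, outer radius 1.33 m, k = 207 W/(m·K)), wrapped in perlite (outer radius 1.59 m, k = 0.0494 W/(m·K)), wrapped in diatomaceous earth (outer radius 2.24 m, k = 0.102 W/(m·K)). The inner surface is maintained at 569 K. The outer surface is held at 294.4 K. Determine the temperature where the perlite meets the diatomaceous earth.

Series thermal resistances, inner to outer:
  R_aluminium = (1/1.30 − 1/1.33)/(4πk) = 0.01735/(4π·207) = 6.670×10^-6 K/W
  R_perlite = (1/1.33 − 1/1.59)/(4πk) = 0.1229/(4π·0.0494) = 0.1981 K/W
  R_diatomaceous earth = (1/1.59 − 1/2.24)/(4πk) = 0.1825/(4π·0.102) = 0.1424 K/W
ΣR = 6.670×10^-6 + 0.1981 + 0.1424 = 0.3405 K/W
Q = ΔT/ΣR = (569 K − 294.4 K)/0.3405 = 806.5 W
From the inner boundary to the perlite/diatomaceous earth interface, ΣR_partial = 0.1981 K/W.
T_interface = T_in − Q·ΣR_partial = 569 K − (806.5)(0.1981) = 409 K

T = 409 K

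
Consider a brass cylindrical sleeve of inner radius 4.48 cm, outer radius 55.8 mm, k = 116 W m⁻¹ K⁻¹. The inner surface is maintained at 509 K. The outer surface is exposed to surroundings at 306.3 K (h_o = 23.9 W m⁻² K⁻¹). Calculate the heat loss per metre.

Q' = 1690 W/m

Resistance network (inner→outer):
  R'_brass = ln(0.0558/0.0448)/(2πk) = 0.2196/(2π·116) = 3.012×10^-4 m·K/W
  R'_conv,out = 1/(2πr h) = 1/(2π·0.0558·23.9) = 0.1193 m·K/W
ΣR = 3.012×10^-4 + 0.1193 = 0.1196 m·K/W
Q' = ΔT/ΣR = (509 K − 306.3 K)/0.1196 = 1690 W/m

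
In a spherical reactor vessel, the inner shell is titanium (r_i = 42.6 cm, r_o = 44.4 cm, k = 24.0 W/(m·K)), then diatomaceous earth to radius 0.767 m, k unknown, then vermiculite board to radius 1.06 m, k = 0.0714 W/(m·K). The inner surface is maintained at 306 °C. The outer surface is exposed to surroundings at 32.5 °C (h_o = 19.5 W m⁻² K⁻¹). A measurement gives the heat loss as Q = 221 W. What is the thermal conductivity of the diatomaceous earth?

ΣR = ΔT/Q = |306 − 32.5|/221 = 1.238 K/W
Known resistances:
  R_titanium = (1/0.426 − 1/0.444)/(4πk) = 0.09517/(4π·24.0) = 3.155×10^-4 K/W
  R_vermiculite board = (1/0.767 − 1/1.06)/(4πk) = 0.3604/(4π·0.0714) = 0.4017 K/W
  R_conv,out = 1/(4πr²h) = 1/(4π·1.06²·19.5) = 0.003632 K/W
R_diatomaceous earth = ΣR − ΣR_known = 1.238 − 0.4056 = 0.8324 K/W
(1/r₁−1/r₂)/(4πk) = 0.8324 ⇒ k = 0.9485/(4π·0.8324) = 0.0907 W/m·K

k = 0.0907 W/m·K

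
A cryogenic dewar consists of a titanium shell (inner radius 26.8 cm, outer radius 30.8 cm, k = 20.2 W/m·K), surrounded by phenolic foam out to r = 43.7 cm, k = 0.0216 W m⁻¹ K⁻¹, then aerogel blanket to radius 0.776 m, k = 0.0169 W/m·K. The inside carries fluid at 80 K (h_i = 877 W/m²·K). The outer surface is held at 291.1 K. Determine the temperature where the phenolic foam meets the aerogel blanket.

T = 171 K

Series thermal resistances, inner to outer:
  R_conv,in = 1/(4πr²h) = 1/(4π·0.268²·877) = 0.001263 K/W
  R_titanium = (1/0.268 − 1/0.308)/(4πk) = 0.4846/(4π·20.2) = 0.001909 K/W
  R_phenolic foam = (1/0.308 − 1/0.437)/(4πk) = 0.9584/(4π·0.0216) = 3.531 K/W
  R_aerogel blanket = (1/0.437 − 1/0.776)/(4πk) = 0.9997/(4π·0.0169) = 4.707 K/W
ΣR = 0.001263 + 0.001909 + 3.531 + 4.707 = 8.241 K/W
Q = ΔT/ΣR = (80 K − 291.1 K)/8.241 = -25.62 W
From the inner boundary to the phenolic foam/aerogel blanket interface, ΣR_partial = 3.534 K/W.
T_interface = T_in − Q·ΣR_partial = 80 K − (-25.62)(3.534) = 171 K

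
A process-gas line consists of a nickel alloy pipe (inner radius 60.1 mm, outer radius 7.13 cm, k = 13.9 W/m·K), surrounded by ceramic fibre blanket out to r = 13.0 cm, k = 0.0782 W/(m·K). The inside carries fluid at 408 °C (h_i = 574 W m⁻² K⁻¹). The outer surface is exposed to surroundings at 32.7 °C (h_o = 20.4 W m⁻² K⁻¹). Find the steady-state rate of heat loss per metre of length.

Q' = 291 W/m

Series thermal resistances, inner to outer:
  R'_conv,in = 1/(2πr h) = 1/(2π·0.0601·574) = 0.004614 m·K/W
  R'_nickel alloy = ln(0.0713/0.0601)/(2πk) = 0.1709/(2π·13.9) = 0.001957 m·K/W
  R'_ceramic fibre blanket = ln(0.130/0.0713)/(2πk) = 0.6006/(2π·0.0782) = 1.222 m·K/W
  R'_conv,out = 1/(2πr h) = 1/(2π·0.130·20.4) = 0.06001 m·K/W
ΣR = 0.004614 + 0.001957 + 1.222 + 0.06001 = 1.289 m·K/W
Q' = ΔT/ΣR = (408 °C − 32.7 °C)/1.289 = 291 W/m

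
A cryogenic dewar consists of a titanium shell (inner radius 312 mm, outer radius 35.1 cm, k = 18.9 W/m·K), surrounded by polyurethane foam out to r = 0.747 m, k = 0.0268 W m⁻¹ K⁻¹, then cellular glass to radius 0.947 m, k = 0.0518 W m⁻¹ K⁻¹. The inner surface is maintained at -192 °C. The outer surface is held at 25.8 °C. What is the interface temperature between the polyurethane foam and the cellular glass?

T = 6.6 °C

Series thermal resistances, inner to outer:
  R_titanium = (1/0.312 − 1/0.351)/(4πk) = 0.3561/(4π·18.9) = 0.001499 K/W
  R_polyurethane foam = (1/0.351 − 1/0.747)/(4πk) = 1.510/(4π·0.0268) = 4.485 K/W
  R_cellular glass = (1/0.747 − 1/0.947)/(4πk) = 0.2827/(4π·0.0518) = 0.4343 K/W
ΣR = 0.001499 + 4.485 + 0.4343 = 4.921 K/W
Q = ΔT/ΣR = (-192 °C − 25.8 °C)/4.921 = -44.26 W
From the inner boundary to the polyurethane foam/cellular glass interface, ΣR_partial = 4.486 K/W.
T_interface = T_in − Q·ΣR_partial = -192 °C − (-44.26)(4.486) = 6.6 °C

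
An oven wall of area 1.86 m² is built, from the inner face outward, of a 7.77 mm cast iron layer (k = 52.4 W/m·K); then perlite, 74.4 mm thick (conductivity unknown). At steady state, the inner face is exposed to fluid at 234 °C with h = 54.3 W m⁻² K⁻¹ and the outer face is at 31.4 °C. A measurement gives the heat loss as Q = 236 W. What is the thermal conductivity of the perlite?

k = 0.0471 W/m·K

ΣR = ΔT/Q = |234 − 31.4|/236 = 0.8585 K/W
Known resistances:
  R_conv,in = 1/(hA) = 1/(54.3·1.86) = 0.009901 K/W
  R_cast iron = L/(kA) = 0.00777/(52.4·1.86) = 7.972×10^-5 K/W
R_perlite = ΣR − ΣR_known = 0.8585 − 0.009981 = 0.8485 K/W
L/(kA) = 0.8485 ⇒ k = 0.0744/(0.8485·1.86) = 0.0471 W/m·K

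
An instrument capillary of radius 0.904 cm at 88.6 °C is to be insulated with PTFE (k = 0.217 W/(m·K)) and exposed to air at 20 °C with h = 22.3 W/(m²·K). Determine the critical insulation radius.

For a cylinder, r_cr = k_ins/h = 0.217/22.3 = 0.00973 m = 0.973 cm

r_cr = 0.973 cm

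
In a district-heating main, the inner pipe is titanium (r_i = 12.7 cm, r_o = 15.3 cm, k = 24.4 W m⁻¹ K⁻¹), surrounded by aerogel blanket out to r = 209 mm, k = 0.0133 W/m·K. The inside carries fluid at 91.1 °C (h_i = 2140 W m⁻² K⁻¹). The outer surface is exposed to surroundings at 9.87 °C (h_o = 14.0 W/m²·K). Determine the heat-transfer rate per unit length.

Resistance network (inner→outer):
  R'_conv,in = 1/(2πr h) = 1/(2π·0.127·2140) = 5.856×10^-4 m·K/W
  R'_titanium = ln(0.153/0.127)/(2πk) = 0.1863/(2π·24.4) = 0.001215 m·K/W
  R'_aerogel blanket = ln(0.209/0.153)/(2πk) = 0.3119/(2π·0.0133) = 3.732 m·K/W
  R'_conv,out = 1/(2πr h) = 1/(2π·0.209·14.0) = 0.05439 m·K/W
ΣR = 5.856×10^-4 + 0.001215 + 3.732 + 0.05439 = 3.788 m·K/W
Q' = ΔT/ΣR = (91.1 °C − 9.87 °C)/3.788 = 21.4 W/m

Q' = 21.4 W/m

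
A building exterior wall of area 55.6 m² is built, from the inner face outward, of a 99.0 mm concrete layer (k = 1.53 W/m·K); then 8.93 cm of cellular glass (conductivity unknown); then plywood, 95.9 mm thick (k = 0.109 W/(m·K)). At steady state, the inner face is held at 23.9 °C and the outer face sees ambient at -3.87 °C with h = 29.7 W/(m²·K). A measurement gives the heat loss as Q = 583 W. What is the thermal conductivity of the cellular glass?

ΣR = ΔT/Q = |23.9 − -3.87|/583 = 0.04763 K/W
Known resistances:
  R_concrete = L/(kA) = 0.0990/(1.53·55.6) = 0.001164 K/W
  R_plywood = L/(kA) = 0.0959/(0.109·55.6) = 0.01582 K/W
  R_conv,out = 1/(hA) = 1/(29.7·55.6) = 6.056×10^-4 K/W
R_cellular glass = ΣR − ΣR_known = 0.04763 − 0.01759 = 0.03004 K/W
L/(kA) = 0.03004 ⇒ k = 0.0893/(0.03004·55.6) = 0.0535 W/m·K

k = 0.0535 W/m·K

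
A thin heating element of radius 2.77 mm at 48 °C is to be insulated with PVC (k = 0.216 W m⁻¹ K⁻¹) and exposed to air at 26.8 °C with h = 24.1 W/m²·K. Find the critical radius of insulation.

For a cylinder, r_cr = k_ins/h = 0.216/24.1 = 0.00896 m = 0.896 cm

r_cr = 0.896 cm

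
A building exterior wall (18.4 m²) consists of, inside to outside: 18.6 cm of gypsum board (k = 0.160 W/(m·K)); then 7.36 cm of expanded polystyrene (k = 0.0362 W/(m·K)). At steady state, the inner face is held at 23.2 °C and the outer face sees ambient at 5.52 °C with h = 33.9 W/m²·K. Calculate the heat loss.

Resistance network (inner→outer):
  R_gypsum board = L/(kA) = 0.186/(0.160·18.4) = 0.06318 K/W
  R_expanded polystyrene = L/(kA) = 0.0736/(0.0362·18.4) = 0.1105 K/W
  R_conv,out = 1/(hA) = 1/(33.9·18.4) = 0.001603 K/W
ΣR = 0.06318 + 0.1105 + 0.001603 = 0.1753 K/W
Q = ΔT/ΣR = (23.2 °C − 5.52 °C)/0.1753 = 101 W

Q = 101 W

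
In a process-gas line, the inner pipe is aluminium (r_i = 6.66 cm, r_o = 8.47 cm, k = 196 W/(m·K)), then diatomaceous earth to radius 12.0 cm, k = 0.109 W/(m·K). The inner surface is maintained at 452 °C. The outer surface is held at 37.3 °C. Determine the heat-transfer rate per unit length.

Treat each layer as a resistance in series:
  R'_aluminium = ln(0.0847/0.0666)/(2πk) = 0.2404/(2π·196) = 1.952×10^-4 m·K/W
  R'_diatomaceous earth = ln(0.120/0.0847)/(2πk) = 0.3484/(2π·0.109) = 0.5087 m·K/W
ΣR = 1.952×10^-4 + 0.5087 = 0.5089 m·K/W
Q' = ΔT/ΣR = (452 °C − 37.3 °C)/0.5089 = 815 W/m

Q' = 815 W/m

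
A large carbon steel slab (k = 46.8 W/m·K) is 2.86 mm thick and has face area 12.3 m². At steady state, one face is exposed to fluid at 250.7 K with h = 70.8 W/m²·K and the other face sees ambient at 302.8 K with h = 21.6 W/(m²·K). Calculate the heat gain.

Q = 10.6 kW

Treat each layer as a resistance in series:
  R_conv,in = 1/(hA) = 1/(70.8·12.3) = 0.001148 K/W
  R_carbon steel = L/(kA) = 0.00286/(46.8·12.3) = 4.968×10^-6 K/W
  R_conv,out = 1/(hA) = 1/(21.6·12.3) = 0.003764 K/W
ΣR = 0.001148 + 4.968×10^-6 + 0.003764 = 0.004917 K/W
Q = ΔT/ΣR = (250.7 K − 302.8 K)/0.004917 = -10600 W
(Negative Q ⇒ heat flows inward; heat gain = 10600 W.)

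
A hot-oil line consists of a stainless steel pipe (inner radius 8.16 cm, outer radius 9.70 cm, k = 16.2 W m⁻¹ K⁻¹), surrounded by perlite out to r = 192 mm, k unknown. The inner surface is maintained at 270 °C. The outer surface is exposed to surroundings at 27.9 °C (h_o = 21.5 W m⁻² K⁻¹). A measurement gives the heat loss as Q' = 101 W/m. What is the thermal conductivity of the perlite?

ΣR = ΔT/Q' = |270 − 27.9|/101 = 2.397 m·K/W
Known resistances:
  R'_stainless steel = ln(0.0970/0.0816)/(2πk) = 0.1729/(2π·16.2) = 0.001698 m·K/W
  R'_conv,out = 1/(2πr h) = 1/(2π·0.192·21.5) = 0.03855 m·K/W
R_perlite = ΣR − ΣR_known = 2.397 − 0.04025 = 2.357 m·K/W
ln(r₂/r₁)/(2πk) = 2.357 ⇒ k = 0.6828/(2π·2.357) = 0.0461 W/m·K

k = 0.0461 W/m·K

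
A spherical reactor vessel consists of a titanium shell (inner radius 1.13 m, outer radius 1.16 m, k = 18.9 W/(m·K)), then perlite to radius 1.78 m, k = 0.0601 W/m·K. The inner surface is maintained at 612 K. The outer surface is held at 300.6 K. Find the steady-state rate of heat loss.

Q = 783 W

Series thermal resistances, inner to outer:
  R_titanium = (1/1.13 − 1/1.16)/(4πk) = 0.02289/(4π·18.9) = 9.636×10^-5 K/W
  R_perlite = (1/1.16 − 1/1.78)/(4πk) = 0.3003/(4π·0.0601) = 0.3976 K/W
ΣR = 9.636×10^-5 + 0.3976 = 0.3977 K/W
Q = ΔT/ΣR = (612 K − 300.6 K)/0.3977 = 783 W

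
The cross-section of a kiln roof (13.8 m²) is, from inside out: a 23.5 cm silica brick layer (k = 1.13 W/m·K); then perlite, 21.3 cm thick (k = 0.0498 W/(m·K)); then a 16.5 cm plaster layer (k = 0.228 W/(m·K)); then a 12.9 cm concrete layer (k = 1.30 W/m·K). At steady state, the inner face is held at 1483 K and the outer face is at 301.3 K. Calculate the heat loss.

Q = 3.07 kW

Resistance network (inner→outer):
  R_silica brick = L/(kA) = 0.235/(1.13·13.8) = 0.01507 K/W
  R_perlite = L/(kA) = 0.213/(0.0498·13.8) = 0.3099 K/W
  R_plaster = L/(kA) = 0.165/(0.228·13.8) = 0.05244 K/W
  R_concrete = L/(kA) = 0.129/(1.30·13.8) = 0.007191 K/W
ΣR = 0.01507 + 0.3099 + 0.05244 + 0.007191 = 0.3846 K/W
Q = ΔT/ΣR = (1483 K − 301.3 K)/0.3846 = 3070 W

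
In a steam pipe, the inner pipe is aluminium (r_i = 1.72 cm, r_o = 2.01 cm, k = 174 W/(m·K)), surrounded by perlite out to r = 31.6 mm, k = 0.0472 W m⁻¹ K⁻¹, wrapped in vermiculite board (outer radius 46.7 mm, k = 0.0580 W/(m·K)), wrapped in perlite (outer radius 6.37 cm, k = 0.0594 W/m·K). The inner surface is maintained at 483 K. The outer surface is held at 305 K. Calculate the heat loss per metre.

Series thermal resistances, inner to outer:
  R'_aluminium = ln(0.0201/0.0172)/(2πk) = 0.1558/(2π·174) = 1.425×10^-4 m·K/W
  R'_perlite = ln(0.0316/0.0201)/(2πk) = 0.4524/(2π·0.0472) = 1.526 m·K/W
  R'_vermiculite board = ln(0.0467/0.0316)/(2πk) = 0.3906/(2π·0.0580) = 1.072 m·K/W
  R'_perlite = ln(0.0637/0.0467)/(2πk) = 0.3104/(2π·0.0594) = 0.8318 m·K/W
ΣR = 1.425×10^-4 + 1.526 + 1.072 + 0.8318 = 3.430 m·K/W
Q' = ΔT/ΣR = (483 K − 305 K)/3.430 = 51.9 W/m

Q' = 51.9 W/m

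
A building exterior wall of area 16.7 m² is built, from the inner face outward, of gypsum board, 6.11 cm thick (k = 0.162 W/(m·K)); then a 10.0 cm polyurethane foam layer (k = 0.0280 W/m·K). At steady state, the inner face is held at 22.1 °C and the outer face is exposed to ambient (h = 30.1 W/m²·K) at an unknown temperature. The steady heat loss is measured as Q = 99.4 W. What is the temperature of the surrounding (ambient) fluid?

T_out = -1.60 °C

Sum the resistances:
  R_gypsum board = L/(kA) = 0.0611/(0.162·16.7) = 0.02258 K/W
  R_polyurethane foam = L/(kA) = 0.100/(0.0280·16.7) = 0.2139 K/W
  R_conv,out = 1/(hA) = 1/(30.1·16.7) = 0.001989 K/W
ΣR = 0.2384 K/W
ΔT = Q·ΣR = 99.4 × 0.2384 = 23.70 K
Heat flows outward, so T_out = T_in − ΔT = 22.1 − 23.70 = -1.60 °C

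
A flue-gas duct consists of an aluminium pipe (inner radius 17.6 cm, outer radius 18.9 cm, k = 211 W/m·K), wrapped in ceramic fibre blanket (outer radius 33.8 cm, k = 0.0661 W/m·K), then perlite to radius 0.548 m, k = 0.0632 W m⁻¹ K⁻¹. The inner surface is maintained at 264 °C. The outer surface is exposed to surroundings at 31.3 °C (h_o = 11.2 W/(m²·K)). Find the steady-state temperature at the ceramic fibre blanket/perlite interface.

T = 141 °C

Treat each layer as a resistance in series:
  R'_aluminium = ln(0.189/0.176)/(2πk) = 0.07126/(2π·211) = 5.375×10^-5 m·K/W
  R'_ceramic fibre blanket = ln(0.338/0.189)/(2πk) = 0.5813/(2π·0.0661) = 1.400 m·K/W
  R'_perlite = ln(0.548/0.338)/(2πk) = 0.4832/(2π·0.0632) = 1.217 m·K/W
  R'_conv,out = 1/(2πr h) = 1/(2π·0.548·11.2) = 0.02593 m·K/W
ΣR = 5.375×10^-5 + 1.400 + 1.217 + 0.02593 = 2.643 m·K/W
Q' = ΔT/ΣR = (264 °C − 31.3 °C)/2.643 = 88.04 W/m
From the inner boundary to the ceramic fibre blanket/perlite interface, ΣR_partial = 1.400 m·K/W.
T_interface = T_in − Q'·ΣR_partial = 264 °C − (88.04)(1.400) = 141 °C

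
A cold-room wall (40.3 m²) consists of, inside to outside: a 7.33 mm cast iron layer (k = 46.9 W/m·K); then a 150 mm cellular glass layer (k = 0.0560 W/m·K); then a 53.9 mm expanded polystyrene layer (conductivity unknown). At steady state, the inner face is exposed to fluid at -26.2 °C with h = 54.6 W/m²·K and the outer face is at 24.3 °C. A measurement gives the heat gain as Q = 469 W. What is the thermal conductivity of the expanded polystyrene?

ΣR = ΔT/Q = |-26.2 − 24.3|/469 = 0.1077 K/W
Known resistances:
  R_conv,in = 1/(hA) = 1/(54.6·40.3) = 4.545×10^-4 K/W
  R_cast iron = L/(kA) = 0.00733/(46.9·40.3) = 3.878×10^-6 K/W
  R_cellular glass = L/(kA) = 0.150/(0.0560·40.3) = 0.06647 K/W
R_expanded polystyrene = ΣR − ΣR_known = 0.1077 − 0.06693 = 0.04077 K/W
L/(kA) = 0.04077 ⇒ k = 0.0539/(0.04077·40.3) = 0.0328 W/m·K

k = 0.0328 W/m·K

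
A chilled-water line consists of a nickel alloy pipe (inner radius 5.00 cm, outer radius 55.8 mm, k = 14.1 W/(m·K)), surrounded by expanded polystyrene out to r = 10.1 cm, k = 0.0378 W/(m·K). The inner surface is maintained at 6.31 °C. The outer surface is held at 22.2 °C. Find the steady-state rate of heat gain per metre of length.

Treat each layer as a resistance in series:
  R'_nickel alloy = ln(0.0558/0.0500)/(2πk) = 0.1098/(2π·14.1) = 0.001239 m·K/W
  R'_expanded polystyrene = ln(0.101/0.0558)/(2πk) = 0.5933/(2π·0.0378) = 2.498 m·K/W
ΣR = 0.001239 + 2.498 = 2.499 m·K/W
Q' = ΔT/ΣR = (6.31 °C − 22.2 °C)/2.499 = -6.36 W/m
(Negative Q' ⇒ heat flows inward; heat gain = 6.36 W/m.)

Q' = 6.36 W/m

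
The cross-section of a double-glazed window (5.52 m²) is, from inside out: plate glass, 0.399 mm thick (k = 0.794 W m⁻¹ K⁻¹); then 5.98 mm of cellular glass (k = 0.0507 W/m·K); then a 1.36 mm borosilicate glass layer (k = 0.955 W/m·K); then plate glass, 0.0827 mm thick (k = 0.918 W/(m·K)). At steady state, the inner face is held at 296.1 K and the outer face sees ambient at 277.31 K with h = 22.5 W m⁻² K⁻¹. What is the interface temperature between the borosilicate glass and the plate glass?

Resistance network (inner→outer):
  R_plate glass = L/(kA) = 3.99×10^-4/(0.794·5.52) = 9.104×10^-5 K/W
  R_cellular glass = L/(kA) = 0.00598/(0.0507·5.52) = 0.02137 K/W
  R_borosilicate glass = L/(kA) = 0.00136/(0.955·5.52) = 2.580×10^-4 K/W
  R_plate glass = L/(kA) = 8.27×10^-5/(0.918·5.52) = 1.632×10^-5 K/W
  R_conv,out = 1/(hA) = 1/(22.5·5.52) = 0.008052 K/W
ΣR = 9.104×10^-5 + 0.02137 + 2.580×10^-4 + 1.632×10^-5 + 0.008052 = 0.02979 K/W
Q = ΔT/ΣR = (296.1 K − 277.31 K)/0.02979 = 630.7 W
From the inner boundary to the borosilicate glass/plate glass interface, ΣR_partial = 0.02172 K/W.
T_interface = T_in − Q·ΣR_partial = 296.1 K − (630.7)(0.02172) = 282.40 K

T = 282.40 K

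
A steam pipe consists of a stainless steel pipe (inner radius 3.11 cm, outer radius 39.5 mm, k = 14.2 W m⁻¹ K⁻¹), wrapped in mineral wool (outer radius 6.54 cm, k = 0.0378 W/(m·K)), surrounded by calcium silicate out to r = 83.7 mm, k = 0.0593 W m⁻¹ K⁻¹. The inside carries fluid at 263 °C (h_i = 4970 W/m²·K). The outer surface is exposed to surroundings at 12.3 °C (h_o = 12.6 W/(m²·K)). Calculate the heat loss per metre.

Resistance network (inner→outer):
  R'_conv,in = 1/(2πr h) = 1/(2π·0.0311·4970) = 0.001030 m·K/W
  R'_stainless steel = ln(0.0395/0.0311)/(2πk) = 0.2391/(2π·14.2) = 0.002680 m·K/W
  R'_mineral wool = ln(0.0654/0.0395)/(2πk) = 0.5042/(2π·0.0378) = 2.123 m·K/W
  R'_calcium silicate = ln(0.0837/0.0654)/(2πk) = 0.2467/(2π·0.0593) = 0.6622 m·K/W
  R'_conv,out = 1/(2πr h) = 1/(2π·0.0837·12.6) = 0.1509 m·K/W
ΣR = 0.001030 + 0.002680 + 2.123 + 0.6622 + 0.1509 = 2.940 m·K/W
Q' = ΔT/ΣR = (263 °C − 12.3 °C)/2.940 = 85.3 W/m

Q' = 85.3 W/m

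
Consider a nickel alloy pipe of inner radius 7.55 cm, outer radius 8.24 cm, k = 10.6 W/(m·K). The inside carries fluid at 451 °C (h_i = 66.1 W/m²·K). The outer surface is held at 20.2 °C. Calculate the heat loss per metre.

Resistance network (inner→outer):
  R'_conv,in = 1/(2πr h) = 1/(2π·0.0755·66.1) = 0.03189 m·K/W
  R'_nickel alloy = ln(0.0824/0.0755)/(2πk) = 0.08745/(2π·10.6) = 0.001313 m·K/W
ΣR = 0.03189 + 0.001313 = 0.03320 m·K/W
Q' = ΔT/ΣR = (451 °C − 20.2 °C)/0.03320 = 13000 W/m

Q' = 13.0 kW/m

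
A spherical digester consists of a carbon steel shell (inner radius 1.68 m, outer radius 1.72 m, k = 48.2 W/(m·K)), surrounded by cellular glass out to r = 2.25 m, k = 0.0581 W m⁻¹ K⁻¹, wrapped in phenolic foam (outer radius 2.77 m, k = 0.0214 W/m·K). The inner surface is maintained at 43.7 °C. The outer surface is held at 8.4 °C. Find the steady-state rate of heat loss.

Treat each layer as a resistance in series:
  R_carbon steel = (1/1.68 − 1/1.72)/(4πk) = 0.01384/(4π·48.2) = 2.285×10^-5 K/W
  R_cellular glass = (1/1.72 − 1/2.25)/(4πk) = 0.1370/(4π·0.0581) = 0.1876 K/W
  R_phenolic foam = (1/2.25 − 1/2.77)/(4πk) = 0.08343/(4π·0.0214) = 0.3103 K/W
ΣR = 2.285×10^-5 + 0.1876 + 0.3103 = 0.4979 K/W
Q = ΔT/ΣR = (43.7 °C − 8.4 °C)/0.4979 = 70.9 W

Q = 70.9 W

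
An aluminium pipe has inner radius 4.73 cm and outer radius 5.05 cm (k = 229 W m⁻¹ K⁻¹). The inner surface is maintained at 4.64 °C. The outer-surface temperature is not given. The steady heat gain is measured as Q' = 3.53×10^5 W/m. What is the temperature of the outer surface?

T_out = 20.7 °C

Sum the resistances:
  R'_aluminium = ln(0.0505/0.0473)/(2πk) = 0.06546/(2π·229) = 4.550×10^-5 m·K/W
ΣR = 4.550×10^-5 m·K/W
ΔT = Q'·ΣR = 3.53×10^5 × 4.550×10^-5 = 16.06 K
Heat flows inward, so T_out = T_in + ΔT = 4.64 + 16.06 = 20.7 °C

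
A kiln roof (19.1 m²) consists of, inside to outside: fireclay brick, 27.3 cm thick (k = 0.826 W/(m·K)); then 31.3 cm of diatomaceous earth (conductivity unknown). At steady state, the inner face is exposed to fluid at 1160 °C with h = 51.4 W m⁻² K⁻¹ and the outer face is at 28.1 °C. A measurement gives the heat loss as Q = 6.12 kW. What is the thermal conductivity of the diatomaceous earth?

ΣR = ΔT/Q = |1160 − 28.1|/6120 = 0.1850 K/W
Known resistances:
  R_conv,in = 1/(hA) = 1/(51.4·19.1) = 0.001019 K/W
  R_fireclay brick = L/(kA) = 0.273/(0.826·19.1) = 0.01730 K/W
R_diatomaceous earth = ΣR − ΣR_known = 0.1850 − 0.01832 = 0.1667 K/W
L/(kA) = 0.1667 ⇒ k = 0.313/(0.1667·19.1) = 0.0983 W/m·K

k = 0.0983 W/m·K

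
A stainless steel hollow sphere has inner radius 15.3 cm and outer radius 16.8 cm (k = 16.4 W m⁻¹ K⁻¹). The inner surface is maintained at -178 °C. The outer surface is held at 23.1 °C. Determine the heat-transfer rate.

Q = 71.0 kW

Q = 4πk·ΔT/(1/r₁ − 1/r₂) = 4π × 16.4 × 201.1 / (1/0.153 − 1/0.168) = 71000 W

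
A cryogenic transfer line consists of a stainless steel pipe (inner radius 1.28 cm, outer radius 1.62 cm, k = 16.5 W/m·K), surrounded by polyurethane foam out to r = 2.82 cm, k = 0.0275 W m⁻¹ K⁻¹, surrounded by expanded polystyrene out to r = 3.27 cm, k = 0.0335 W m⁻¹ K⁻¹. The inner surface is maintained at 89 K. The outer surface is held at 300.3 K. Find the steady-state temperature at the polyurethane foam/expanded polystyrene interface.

T = 262.3 K

Treat each layer as a resistance in series:
  R'_stainless steel = ln(0.0162/0.0128)/(2πk) = 0.2356/(2π·16.5) = 0.002272 m·K/W
  R'_polyurethane foam = ln(0.0282/0.0162)/(2πk) = 0.5543/(2π·0.0275) = 3.208 m·K/W
  R'_expanded polystyrene = ln(0.0327/0.0282)/(2πk) = 0.1481/(2π·0.0335) = 0.7034 m·K/W
ΣR = 0.002272 + 3.208 + 0.7034 = 3.914 m·K/W
Q' = ΔT/ΣR = (89 K − 300.3 K)/3.914 = -53.99 W/m
From the inner boundary to the polyurethane foam/expanded polystyrene interface, ΣR_partial = 3.210 m·K/W.
T_interface = T_in − Q'·ΣR_partial = 89 K − (-53.99)(3.210) = 262.3 K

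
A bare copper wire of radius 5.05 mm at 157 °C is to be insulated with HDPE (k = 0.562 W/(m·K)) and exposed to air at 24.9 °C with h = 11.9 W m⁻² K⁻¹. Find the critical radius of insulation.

r_cr = 4.72 cm

For a cylinder, r_cr = k_ins/h = 0.562/11.9 = 0.0472 m = 4.72 cm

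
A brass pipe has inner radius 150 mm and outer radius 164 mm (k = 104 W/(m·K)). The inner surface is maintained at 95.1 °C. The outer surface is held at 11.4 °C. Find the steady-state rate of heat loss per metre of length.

Q' = 6.13×10^5 W/m

Q' = 2πk·ΔT/ln(r₂/r₁) = 2π × 104 × 83.7 / ln(0.164/0.150) = 6.13×10^5 W/m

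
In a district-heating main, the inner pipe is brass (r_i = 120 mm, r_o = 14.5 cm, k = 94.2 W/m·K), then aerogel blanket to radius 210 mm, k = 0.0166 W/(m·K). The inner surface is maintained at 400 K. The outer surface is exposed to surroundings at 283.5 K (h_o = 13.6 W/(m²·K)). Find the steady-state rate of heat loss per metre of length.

Resistance network (inner→outer):
  R'_brass = ln(0.145/0.120)/(2πk) = 0.1892/(2π·94.2) = 3.197×10^-4 m·K/W
  R'_aerogel blanket = ln(0.210/0.145)/(2πk) = 0.3704/(2π·0.0166) = 3.551 m·K/W
  R'_conv,out = 1/(2πr h) = 1/(2π·0.210·13.6) = 0.05573 m·K/W
ΣR = 3.197×10^-4 + 3.551 + 0.05573 = 3.607 m·K/W
Q' = ΔT/ΣR = (400 K − 283.5 K)/3.607 = 32.3 W/m

Q' = 32.3 W/m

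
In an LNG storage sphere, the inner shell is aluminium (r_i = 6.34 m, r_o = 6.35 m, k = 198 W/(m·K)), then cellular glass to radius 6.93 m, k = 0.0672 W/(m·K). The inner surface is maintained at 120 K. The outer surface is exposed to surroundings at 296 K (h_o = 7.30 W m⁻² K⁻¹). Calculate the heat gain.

Series thermal resistances, inner to outer:
  R_aluminium = (1/6.34 − 1/6.35)/(4πk) = 2.484×10^-4/(4π·198) = 9.983×10^-8 K/W
  R_cellular glass = (1/6.35 − 1/6.93)/(4πk) = 0.01318/(4π·0.0672) = 0.01561 K/W
  R_conv,out = 1/(4πr²h) = 1/(4π·6.93²·7.30) = 2.270×10^-4 K/W
ΣR = 9.983×10^-8 + 0.01561 + 2.270×10^-4 = 0.01584 K/W
Q = ΔT/ΣR = (120 K − 296 K)/0.01584 = -11100 W
(Negative Q ⇒ heat flows inward; heat gain = 11100 W.)

Q = 11.1 kW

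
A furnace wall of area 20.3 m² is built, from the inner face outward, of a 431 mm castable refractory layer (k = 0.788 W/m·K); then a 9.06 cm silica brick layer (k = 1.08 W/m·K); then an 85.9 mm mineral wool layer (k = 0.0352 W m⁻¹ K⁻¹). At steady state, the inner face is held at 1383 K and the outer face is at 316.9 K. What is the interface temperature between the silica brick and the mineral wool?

Series thermal resistances, inner to outer:
  R_castable refractory = L/(kA) = 0.431/(0.788·20.3) = 0.02694 K/W
  R_silica brick = L/(kA) = 0.0906/(1.08·20.3) = 0.004132 K/W
  R_mineral wool = L/(kA) = 0.0859/(0.0352·20.3) = 0.1202 K/W
ΣR = 0.02694 + 0.004132 + 0.1202 = 0.1513 K/W
Q = ΔT/ΣR = (1383 K − 316.9 K)/0.1513 = 7046 W
From the inner boundary to the silica brick/mineral wool interface, ΣR_partial = 0.03107 K/W.
T_interface = T_in − Q·ΣR_partial = 1383 K − (7046)(0.03107) = 1164 K

T = 1164 K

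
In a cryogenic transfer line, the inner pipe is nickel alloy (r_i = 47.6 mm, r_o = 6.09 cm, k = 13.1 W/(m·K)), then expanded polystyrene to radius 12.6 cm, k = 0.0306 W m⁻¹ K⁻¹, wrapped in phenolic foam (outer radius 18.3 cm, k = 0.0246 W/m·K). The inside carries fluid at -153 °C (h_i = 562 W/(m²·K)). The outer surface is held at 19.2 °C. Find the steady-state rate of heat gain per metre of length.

Resistance network (inner→outer):
  R'_conv,in = 1/(2πr h) = 1/(2π·0.0476·562) = 0.005949 m·K/W
  R'_nickel alloy = ln(0.0609/0.0476)/(2πk) = 0.2464/(2π·13.1) = 0.002994 m·K/W
  R'_expanded polystyrene = ln(0.126/0.0609)/(2πk) = 0.7270/(2π·0.0306) = 3.781 m·K/W
  R'_phenolic foam = ln(0.183/0.126)/(2πk) = 0.3732/(2π·0.0246) = 2.415 m·K/W
ΣR = 0.005949 + 0.002994 + 3.781 + 2.415 = 6.205 m·K/W
Q' = ΔT/ΣR = (-153 °C − 19.2 °C)/6.205 = -27.8 W/m
(Negative Q' ⇒ heat flows inward; heat gain = 27.8 W/m.)

Q' = 27.8 W/m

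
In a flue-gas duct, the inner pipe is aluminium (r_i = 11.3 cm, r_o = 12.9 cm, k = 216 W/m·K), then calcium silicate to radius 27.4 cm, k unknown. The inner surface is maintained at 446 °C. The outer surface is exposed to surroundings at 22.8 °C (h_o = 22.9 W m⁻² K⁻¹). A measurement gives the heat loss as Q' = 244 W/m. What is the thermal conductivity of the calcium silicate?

ΣR = ΔT/Q' = |446 − 22.8|/244 = 1.734 m·K/W
Known resistances:
  R'_aluminium = ln(0.129/0.113)/(2πk) = 0.1324/(2π·216) = 9.757×10^-5 m·K/W
  R'_conv,out = 1/(2πr h) = 1/(2π·0.274·22.9) = 0.02536 m·K/W
R_calcium silicate = ΣR − ΣR_known = 1.734 − 0.02546 = 1.709 m·K/W
ln(r₂/r₁)/(2πk) = 1.709 ⇒ k = 0.7533/(2π·1.709) = 0.0702 W/m·K

k = 0.0702 W/m·K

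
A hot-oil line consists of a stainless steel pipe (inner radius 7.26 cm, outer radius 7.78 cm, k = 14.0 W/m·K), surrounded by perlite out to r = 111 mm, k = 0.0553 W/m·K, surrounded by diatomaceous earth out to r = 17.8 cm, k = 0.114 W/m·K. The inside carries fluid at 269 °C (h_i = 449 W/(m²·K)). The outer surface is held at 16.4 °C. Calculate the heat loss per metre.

Q' = 150 W/m

Series thermal resistances, inner to outer:
  R'_conv,in = 1/(2πr h) = 1/(2π·0.0726·449) = 0.004882 m·K/W
  R'_stainless steel = ln(0.0778/0.0726)/(2πk) = 0.06918/(2π·14.0) = 7.864×10^-4 m·K/W
  R'_perlite = ln(0.111/0.0778)/(2πk) = 0.3554/(2π·0.0553) = 1.023 m·K/W
  R'_diatomaceous earth = ln(0.178/0.111)/(2πk) = 0.4723/(2π·0.114) = 0.6593 m·K/W
ΣR = 0.004882 + 7.864×10^-4 + 1.023 + 0.6593 = 1.688 m·K/W
Q' = ΔT/ΣR = (269 °C − 16.4 °C)/1.688 = 150 W/m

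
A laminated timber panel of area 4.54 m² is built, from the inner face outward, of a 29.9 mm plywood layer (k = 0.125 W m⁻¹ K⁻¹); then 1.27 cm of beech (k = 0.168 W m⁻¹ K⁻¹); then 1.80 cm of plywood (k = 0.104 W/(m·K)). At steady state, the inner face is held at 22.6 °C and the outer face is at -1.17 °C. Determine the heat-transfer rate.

Q = 221 W

Treat each layer as a resistance in series:
  R_plywood = L/(kA) = 0.0299/(0.125·4.54) = 0.05269 K/W
  R_beech = L/(kA) = 0.0127/(0.168·4.54) = 0.01665 K/W
  R_plywood = L/(kA) = 0.0180/(0.104·4.54) = 0.03812 K/W
ΣR = 0.05269 + 0.01665 + 0.03812 = 0.1075 K/W
Q = ΔT/ΣR = (22.6 °C − -1.17 °C)/0.1075 = 221 W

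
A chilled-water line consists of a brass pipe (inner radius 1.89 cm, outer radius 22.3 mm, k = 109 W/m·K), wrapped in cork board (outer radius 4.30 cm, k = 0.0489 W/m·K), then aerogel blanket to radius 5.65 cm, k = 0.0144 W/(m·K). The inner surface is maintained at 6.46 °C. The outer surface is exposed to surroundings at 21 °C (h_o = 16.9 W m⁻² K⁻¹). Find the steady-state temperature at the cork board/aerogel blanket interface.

T = 12.3 °C

Treat each layer as a resistance in series:
  R'_brass = ln(0.0223/0.0189)/(2πk) = 0.1654/(2π·109) = 2.415×10^-4 m·K/W
  R'_cork board = ln(0.0430/0.0223)/(2πk) = 0.6566/(2π·0.0489) = 2.137 m·K/W
  R'_aerogel blanket = ln(0.0565/0.0430)/(2πk) = 0.2730/(2π·0.0144) = 3.018 m·K/W
  R'_conv,out = 1/(2πr h) = 1/(2π·0.0565·16.9) = 0.1667 m·K/W
ΣR = 2.415×10^-4 + 2.137 + 3.018 + 0.1667 = 5.322 m·K/W
Q' = ΔT/ΣR = (6.46 °C − 21 °C)/5.322 = -2.732 W/m
From the inner boundary to the cork board/aerogel blanket interface, ΣR_partial = 2.137 m·K/W.
T_interface = T_in − Q'·ΣR_partial = 6.46 °C − (-2.732)(2.137) = 12.3 °C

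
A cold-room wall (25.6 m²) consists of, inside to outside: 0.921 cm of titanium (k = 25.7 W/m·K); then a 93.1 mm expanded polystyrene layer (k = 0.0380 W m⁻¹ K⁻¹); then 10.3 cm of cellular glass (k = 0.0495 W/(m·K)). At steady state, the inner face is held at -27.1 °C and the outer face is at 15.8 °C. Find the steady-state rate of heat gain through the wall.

Q = 242 W

Treat each layer as a resistance in series:
  R_titanium = L/(kA) = 0.00921/(25.7·25.6) = 1.400×10^-5 K/W
  R_expanded polystyrene = L/(kA) = 0.0931/(0.0380·25.6) = 0.09570 K/W
  R_cellular glass = L/(kA) = 0.103/(0.0495·25.6) = 0.08128 K/W
ΣR = 1.400×10^-5 + 0.09570 + 0.08128 = 0.1770 K/W
Q = ΔT/ΣR = (-27.1 °C − 15.8 °C)/0.1770 = -242 W
(Negative Q ⇒ heat flows inward; heat gain = 242 W.)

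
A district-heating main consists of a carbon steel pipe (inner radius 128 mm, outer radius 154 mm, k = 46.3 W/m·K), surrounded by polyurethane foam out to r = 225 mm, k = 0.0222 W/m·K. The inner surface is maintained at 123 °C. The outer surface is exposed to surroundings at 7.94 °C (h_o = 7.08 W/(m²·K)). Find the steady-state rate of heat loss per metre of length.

Q' = 40.8 W/m

Resistance network (inner→outer):
  R'_carbon steel = ln(0.154/0.128)/(2πk) = 0.1849/(2π·46.3) = 6.357×10^-4 m·K/W
  R'_polyurethane foam = ln(0.225/0.154)/(2πk) = 0.3791/(2π·0.0222) = 2.718 m·K/W
  R'_conv,out = 1/(2πr h) = 1/(2π·0.225·7.08) = 0.09991 m·K/W
ΣR = 6.357×10^-4 + 2.718 + 0.09991 = 2.819 m·K/W
Q' = ΔT/ΣR = (123 °C − 7.94 °C)/2.819 = 40.8 W/m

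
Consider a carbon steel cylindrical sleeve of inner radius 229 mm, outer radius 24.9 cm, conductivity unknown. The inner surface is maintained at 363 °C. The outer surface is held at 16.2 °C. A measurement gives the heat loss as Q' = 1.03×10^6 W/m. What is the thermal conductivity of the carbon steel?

k = 39.6 W/m·K

ΣR = ΔT/Q' = |363 − 16.2|/1.03×10^6 = 3.367×10^-4 m·K/W
ln(r₂/r₁)/(2πk) = 3.367×10^-4 ⇒ k = 0.08373/(2π·3.367×10^-4) = 39.6 W/m·K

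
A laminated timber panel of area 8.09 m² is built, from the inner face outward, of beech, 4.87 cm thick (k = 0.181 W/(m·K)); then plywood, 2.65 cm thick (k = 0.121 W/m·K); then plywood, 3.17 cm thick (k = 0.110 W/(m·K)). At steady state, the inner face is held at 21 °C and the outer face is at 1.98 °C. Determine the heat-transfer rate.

Resistance network (inner→outer):
  R_beech = L/(kA) = 0.0487/(0.181·8.09) = 0.03326 K/W
  R_plywood = L/(kA) = 0.0265/(0.121·8.09) = 0.02707 K/W
  R_plywood = L/(kA) = 0.0317/(0.110·8.09) = 0.03562 K/W
ΣR = 0.03326 + 0.02707 + 0.03562 = 0.09595 K/W
Q = ΔT/ΣR = (21 °C − 1.98 °C)/0.09595 = 198 W

Q = 198 W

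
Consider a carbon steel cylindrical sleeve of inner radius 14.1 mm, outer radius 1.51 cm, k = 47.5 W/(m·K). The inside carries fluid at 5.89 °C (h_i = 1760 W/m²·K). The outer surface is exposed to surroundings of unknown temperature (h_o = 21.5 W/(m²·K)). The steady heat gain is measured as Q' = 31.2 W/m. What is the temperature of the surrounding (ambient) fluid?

Series resistances:
  R'_conv,in = 1/(2πr h) = 1/(2π·0.0141·1760) = 0.006413 m·K/W
  R'_carbon steel = ln(0.0151/0.0141)/(2πk) = 0.06852/(2π·47.5) = 2.296×10^-4 m·K/W
  R'_conv,out = 1/(2πr h) = 1/(2π·0.0151·21.5) = 0.4902 m·K/W
ΣR = 0.4969 m·K/W
ΔT = Q'·ΣR = 31.2 × 0.4969 = 15.50 K
Heat flows inward, so T_out = T_in + ΔT = 5.89 + 15.50 = 21.4 °C

T_out = 21.4 °C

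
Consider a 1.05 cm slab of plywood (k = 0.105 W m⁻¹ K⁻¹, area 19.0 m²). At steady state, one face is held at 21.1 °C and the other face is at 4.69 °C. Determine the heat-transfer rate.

Q = kA·ΔT/L = 0.105 × 19.0 × |21.1 °C − 4.69 °C| / 0.0105 = 3120 W

Q = 3.12 kW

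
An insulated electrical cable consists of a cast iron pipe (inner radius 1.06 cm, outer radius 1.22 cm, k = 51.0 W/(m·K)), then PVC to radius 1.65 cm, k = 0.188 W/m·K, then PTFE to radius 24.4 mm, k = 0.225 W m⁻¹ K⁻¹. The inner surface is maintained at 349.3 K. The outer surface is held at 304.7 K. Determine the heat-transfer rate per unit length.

Treat each layer as a resistance in series:
  R'_cast iron = ln(0.0122/0.0106)/(2πk) = 0.1406/(2π·51.0) = 4.387×10^-4 m·K/W
  R'_PVC = ln(0.0165/0.0122)/(2πk) = 0.3019/(2π·0.188) = 0.2556 m·K/W
  R'_PTFE = ln(0.0244/0.0165)/(2πk) = 0.3912/(2π·0.225) = 0.2767 m·K/W
ΣR = 4.387×10^-4 + 0.2556 + 0.2767 = 0.5327 m·K/W
Q' = ΔT/ΣR = (349.3 K − 304.7 K)/0.5327 = 83.7 W/m

Q' = 83.7 W/m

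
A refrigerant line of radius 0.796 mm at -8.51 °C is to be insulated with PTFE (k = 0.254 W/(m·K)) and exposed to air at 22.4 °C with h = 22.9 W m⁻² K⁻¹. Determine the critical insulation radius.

For a cylinder, r_cr = k_ins/h = 0.254/22.9 = 0.0111 m = 1.11 cm

r_cr = 1.11 cm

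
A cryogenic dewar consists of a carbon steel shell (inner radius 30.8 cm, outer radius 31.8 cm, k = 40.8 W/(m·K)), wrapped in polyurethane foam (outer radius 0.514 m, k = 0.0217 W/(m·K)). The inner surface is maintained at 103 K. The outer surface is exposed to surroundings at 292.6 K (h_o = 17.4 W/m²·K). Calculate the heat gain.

Treat each layer as a resistance in series:
  R_carbon steel = (1/0.308 − 1/0.318)/(4πk) = 0.1021/(4π·40.8) = 1.991×10^-4 K/W
  R_polyurethane foam = (1/0.318 − 1/0.514)/(4πk) = 1.199/(4π·0.0217) = 4.397 K/W
  R_conv,out = 1/(4πr²h) = 1/(4π·0.514²·17.4) = 0.01731 K/W
ΣR = 1.991×10^-4 + 4.397 + 0.01731 = 4.415 K/W
Q = ΔT/ΣR = (103 K − 292.6 K)/4.415 = -42.9 W
(Negative Q ⇒ heat flows inward; heat gain = 42.9 W.)

Q = 42.9 W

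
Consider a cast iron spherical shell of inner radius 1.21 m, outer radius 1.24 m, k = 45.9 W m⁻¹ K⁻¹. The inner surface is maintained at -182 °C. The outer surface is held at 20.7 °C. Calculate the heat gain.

Q = 5850 kW

Q = 4πk·ΔT/(1/r₁ − 1/r₂) = 4π × 45.9 × 202.7 / (1/1.21 − 1/1.24) = 5.85×10^6 W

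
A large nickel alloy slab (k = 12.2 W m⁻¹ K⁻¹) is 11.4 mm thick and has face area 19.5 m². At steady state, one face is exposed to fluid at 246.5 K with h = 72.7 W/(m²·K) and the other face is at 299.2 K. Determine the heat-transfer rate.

Q = 70.0 kW

Resistance network (inner→outer):
  R_conv,in = 1/(hA) = 1/(72.7·19.5) = 7.054×10^-4 K/W
  R_nickel alloy = L/(kA) = 0.0114/(12.2·19.5) = 4.792×10^-5 K/W
ΣR = 7.054×10^-4 + 4.792×10^-5 = 7.533×10^-4 K/W
Q = ΔT/ΣR = (246.5 K − 299.2 K)/7.533×10^-4 = -70000 W
(Negative Q ⇒ heat flows inward; heat gain = 70000 W.)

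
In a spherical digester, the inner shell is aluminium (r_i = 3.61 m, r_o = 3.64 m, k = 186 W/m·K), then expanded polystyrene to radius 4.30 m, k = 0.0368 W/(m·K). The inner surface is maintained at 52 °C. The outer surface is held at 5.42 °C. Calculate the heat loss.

Q = 511 W

Resistance network (inner→outer):
  R_aluminium = (1/3.61 − 1/3.64)/(4πk) = 0.002283/(4π·186) = 9.768×10^-7 K/W
  R_expanded polystyrene = (1/3.64 − 1/4.30)/(4πk) = 0.04217/(4π·0.0368) = 0.09118 K/W
ΣR = 9.768×10^-7 + 0.09118 = 0.09118 K/W
Q = ΔT/ΣR = (52 °C − 5.42 °C)/0.09118 = 511 W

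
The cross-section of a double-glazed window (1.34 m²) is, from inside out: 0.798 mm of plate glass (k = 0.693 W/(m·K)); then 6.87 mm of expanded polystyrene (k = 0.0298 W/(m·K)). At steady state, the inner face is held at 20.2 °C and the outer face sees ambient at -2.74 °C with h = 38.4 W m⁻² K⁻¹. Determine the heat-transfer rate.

Treat each layer as a resistance in series:
  R_plate glass = L/(kA) = 7.98×10^-4/(0.693·1.34) = 8.593×10^-4 K/W
  R_expanded polystyrene = L/(kA) = 0.00687/(0.0298·1.34) = 0.1720 K/W
  R_conv,out = 1/(hA) = 1/(38.4·1.34) = 0.01943 K/W
ΣR = 8.593×10^-4 + 0.1720 + 0.01943 = 0.1923 K/W
Q = ΔT/ΣR = (20.2 °C − -2.74 °C)/0.1923 = 119 W

Q = 119 W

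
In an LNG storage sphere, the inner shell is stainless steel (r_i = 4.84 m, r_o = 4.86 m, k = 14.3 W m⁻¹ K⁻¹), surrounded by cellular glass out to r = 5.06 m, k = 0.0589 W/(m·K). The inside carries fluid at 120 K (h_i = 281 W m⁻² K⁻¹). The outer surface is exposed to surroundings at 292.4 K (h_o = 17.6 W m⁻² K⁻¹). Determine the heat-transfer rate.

Series thermal resistances, inner to outer:
  R_conv,in = 1/(4πr²h) = 1/(4π·4.84²·281) = 1.209×10^-5 K/W
  R_stainless steel = (1/4.84 − 1/4.86)/(4πk) = 8.503×10^-4/(4π·14.3) = 4.732×10^-6 K/W
  R_cellular glass = (1/4.86 − 1/5.06)/(4πk) = 0.008133/(4π·0.0589) = 0.01099 K/W
  R_conv,out = 1/(4πr²h) = 1/(4π·5.06²·17.6) = 1.766×10^-4 K/W
ΣR = 1.209×10^-5 + 4.732×10^-6 + 0.01099 + 1.766×10^-4 = 0.01118 K/W
Q = ΔT/ΣR = (120 K − 292.4 K)/0.01118 = -15400 W
(Negative Q ⇒ heat flows inward; heat gain = 15400 W.)

Q = 15.4 kW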